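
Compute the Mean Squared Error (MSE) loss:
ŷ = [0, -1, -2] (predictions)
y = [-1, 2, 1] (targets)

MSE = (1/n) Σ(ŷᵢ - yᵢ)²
MSE = 6.333

MSE = (1/3)((0--1)² + (-1-2)² + (-2-1)²) = (1/3)(1 + 9 + 9) = 6.333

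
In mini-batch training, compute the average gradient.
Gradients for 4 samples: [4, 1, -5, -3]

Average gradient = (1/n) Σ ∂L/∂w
Average gradient = -0.75

Average = (1/4)(4 + 1 + -5 + -3) = -3/4 = -0.75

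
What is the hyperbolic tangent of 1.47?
0.8996

tanh(1.47) = (e^(1.47) - e^(-1.47))/(e^(1.47) + e^(-1.47)) = 0.8996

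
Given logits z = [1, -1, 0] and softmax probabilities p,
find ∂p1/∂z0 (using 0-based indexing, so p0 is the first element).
∂p1/∂z0 = -0.05989

p = softmax(z) = [0.6652, 0.09003, 0.2447]
p1 = 0.09003, p0 = 0.6652

∂p1/∂z0 = -p1 × p0 = -0.09003 × 0.6652 = -0.05989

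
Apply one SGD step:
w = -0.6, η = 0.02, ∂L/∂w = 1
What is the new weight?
w_new = -0.62

w_new = w - η·∂L/∂w = -0.6 - 0.02×(1) = -0.6 - (0.02) = -0.62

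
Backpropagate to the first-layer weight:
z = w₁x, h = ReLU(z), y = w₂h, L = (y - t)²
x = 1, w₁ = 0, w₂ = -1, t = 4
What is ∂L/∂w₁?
∂L/∂w₁ = 0

Forward pass:
z = w₁x = 0×1 = 0
h = ReLU(0) = 0
y = w₂h = -1×0 = 0

Backward pass:
∂L/∂y = 2(y - t) = 2(0 - 4) = -8
∂y/∂h = w₂ = -1
∂h/∂z = 0 (ReLU derivative)
∂z/∂w₁ = x = 1

∂L/∂w₁ = -8 × -1 × 0 × 1 = 0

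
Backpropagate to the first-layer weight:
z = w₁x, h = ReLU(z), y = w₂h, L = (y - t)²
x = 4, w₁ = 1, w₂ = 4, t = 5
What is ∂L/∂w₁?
∂L/∂w₁ = 352

Forward pass:
z = w₁x = 1×4 = 4
h = ReLU(4) = 4
y = w₂h = 4×4 = 16

Backward pass:
∂L/∂y = 2(y - t) = 2(16 - 5) = 22
∂y/∂h = w₂ = 4
∂h/∂z = 1 (ReLU derivative)
∂z/∂w₁ = x = 4

∂L/∂w₁ = 22 × 4 × 1 × 4 = 352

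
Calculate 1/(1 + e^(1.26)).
0.221

sigmoid(-1.26) = 1/(1 + e^(1.26)) = 1/(1 + 3.525) = 0.221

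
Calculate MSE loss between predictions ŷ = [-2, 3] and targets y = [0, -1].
MSE = 10

MSE = (1/2)((-2-0)² + (3--1)²) = (1/2)(4 + 16) = 10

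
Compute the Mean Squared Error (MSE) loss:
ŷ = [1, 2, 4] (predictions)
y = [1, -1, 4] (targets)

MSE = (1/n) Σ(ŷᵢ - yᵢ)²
MSE = 3

MSE = (1/3)((1-1)² + (2--1)² + (4-4)²) = (1/3)(0 + 9 + 0) = 3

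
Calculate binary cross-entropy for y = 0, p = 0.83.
L = 1.772

L = -0·log(0.83) - 1·log(0.17) = -log(0.17) = 1.772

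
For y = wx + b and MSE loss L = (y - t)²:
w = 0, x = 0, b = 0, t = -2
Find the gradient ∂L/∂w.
∂L/∂w = 0

y = wx + b = (0)(0) + 0 = 0
∂L/∂y = 2(y - t) = 2(0 - -2) = 4
∂y/∂w = x = 0
∂L/∂w = ∂L/∂y · ∂y/∂w = 4 × 0 = 0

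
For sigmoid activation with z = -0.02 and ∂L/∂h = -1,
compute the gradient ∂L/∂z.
∂L/∂z = -0.25

σ(-0.02) = 0.495
σ'(-0.02) = σ(-0.02)(1 - σ(-0.02)) = 0.495 × 0.505 = 0.25
∂L/∂z = ∂L/∂h · σ'(z) = -1 × 0.25 = -0.25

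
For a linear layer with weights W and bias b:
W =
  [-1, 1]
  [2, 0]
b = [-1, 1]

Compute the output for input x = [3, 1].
y = [-3, 7]

Wx = [-1×3 + 1×1, 2×3 + 0×1]
   = [-2, 6]
y = Wx + b = [-2 + -1, 6 + 1] = [-3, 7]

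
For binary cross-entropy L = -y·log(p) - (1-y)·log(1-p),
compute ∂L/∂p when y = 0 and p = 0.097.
∂L/∂p = 1.107

∂L/∂p = -y/p + (1-y)/(1-p) = 0 + 1/0.903 = 1.107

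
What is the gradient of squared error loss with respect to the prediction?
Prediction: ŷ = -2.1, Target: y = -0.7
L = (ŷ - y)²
∂L/∂ŷ = -2.8

∂L/∂ŷ = 2(ŷ - y) = 2(-2.1 - -0.7) = 2(-1.4) = -2.8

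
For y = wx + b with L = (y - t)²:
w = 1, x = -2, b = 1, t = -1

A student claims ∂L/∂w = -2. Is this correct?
Incorrect

y = (1)(-2) + 1 = -1
∂L/∂y = 2(y - t) = 2(-1 - -1) = 0
∂y/∂w = x = -2
∂L/∂w = 0 × -2 = 0

Claimed value: -2
Incorrect: The correct gradient is 0.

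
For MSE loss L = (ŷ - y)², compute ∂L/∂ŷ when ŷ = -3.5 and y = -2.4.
∂L/∂ŷ = -2.2

∂L/∂ŷ = 2(ŷ - y) = 2(-3.5 - -2.4) = 2(-1.1) = -2.2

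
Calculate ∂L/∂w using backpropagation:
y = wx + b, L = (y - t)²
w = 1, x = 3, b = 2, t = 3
∂L/∂w = 12

y = wx + b = (1)(3) + 2 = 5
∂L/∂y = 2(y - t) = 2(5 - 3) = 4
∂y/∂w = x = 3
∂L/∂w = ∂L/∂y · ∂y/∂w = 4 × 3 = 12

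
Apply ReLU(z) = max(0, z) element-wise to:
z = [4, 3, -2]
h = [4, 3, 0]

ReLU applied element-wise: max(0,4)=4, max(0,3)=3, max(0,-2)=0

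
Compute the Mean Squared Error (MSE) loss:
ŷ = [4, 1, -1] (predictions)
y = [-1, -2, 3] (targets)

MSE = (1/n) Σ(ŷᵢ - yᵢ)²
MSE = 16.67

MSE = (1/3)((4--1)² + (1--2)² + (-1-3)²) = (1/3)(25 + 9 + 16) = 16.67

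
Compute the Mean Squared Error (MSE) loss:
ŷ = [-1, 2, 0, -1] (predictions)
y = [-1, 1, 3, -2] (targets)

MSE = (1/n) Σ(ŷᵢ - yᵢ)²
MSE = 2.75

MSE = (1/4)((-1--1)² + (2-1)² + (0-3)² + (-1--2)²) = (1/4)(0 + 1 + 9 + 1) = 2.75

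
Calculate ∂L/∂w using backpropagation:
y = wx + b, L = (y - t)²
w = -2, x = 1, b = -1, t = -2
∂L/∂w = -2

y = wx + b = (-2)(1) + -1 = -3
∂L/∂y = 2(y - t) = 2(-3 - -2) = -2
∂y/∂w = x = 1
∂L/∂w = ∂L/∂y · ∂y/∂w = -2 × 1 = -2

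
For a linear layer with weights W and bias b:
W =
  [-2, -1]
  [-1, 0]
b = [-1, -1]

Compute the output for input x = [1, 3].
y = [-6, -2]

Wx = [-2×1 + -1×3, -1×1 + 0×3]
   = [-5, -1]
y = Wx + b = [-5 + -1, -1 + -1] = [-6, -2]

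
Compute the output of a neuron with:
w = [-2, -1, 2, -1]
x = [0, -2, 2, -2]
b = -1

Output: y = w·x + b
y = 7

y = (-2)(0) + (-1)(-2) + (2)(2) + (-1)(-2) + -1 = 7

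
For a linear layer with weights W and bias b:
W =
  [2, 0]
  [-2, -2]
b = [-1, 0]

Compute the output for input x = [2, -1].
y = [3, -2]

Wx = [2×2 + 0×-1, -2×2 + -2×-1]
   = [4, -2]
y = Wx + b = [4 + -1, -2 + 0] = [3, -2]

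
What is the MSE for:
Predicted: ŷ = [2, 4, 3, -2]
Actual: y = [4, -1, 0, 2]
MSE = 13.5

MSE = (1/4)((2-4)² + (4--1)² + (3-0)² + (-2-2)²) = (1/4)(4 + 25 + 9 + 16) = 13.5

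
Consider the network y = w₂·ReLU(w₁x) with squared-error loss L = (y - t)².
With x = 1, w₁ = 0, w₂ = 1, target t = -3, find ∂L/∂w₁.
∂L/∂w₁ = 0

Forward pass:
z = w₁x = 0×1 = 0
h = ReLU(0) = 0
y = w₂h = 1×0 = 0

Backward pass:
∂L/∂y = 2(y - t) = 2(0 - -3) = 6
∂y/∂h = w₂ = 1
∂h/∂z = 0 (ReLU derivative)
∂z/∂w₁ = x = 1

∂L/∂w₁ = 6 × 1 × 0 × 1 = 0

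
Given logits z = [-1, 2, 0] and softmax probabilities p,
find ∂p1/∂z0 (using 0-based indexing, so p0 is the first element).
∂p1/∂z0 = -0.03545

p = softmax(z) = [0.04201, 0.8438, 0.1142]
p1 = 0.8438, p0 = 0.04201

∂p1/∂z0 = -p1 × p0 = -0.8438 × 0.04201 = -0.03545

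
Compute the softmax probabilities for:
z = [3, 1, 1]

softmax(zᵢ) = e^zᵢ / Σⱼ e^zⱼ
p = [0.787, 0.1065, 0.1065]

exp(z) = [20.09, 2.718, 2.718]
Sum = 25.52
p = [0.787, 0.1065, 0.1065]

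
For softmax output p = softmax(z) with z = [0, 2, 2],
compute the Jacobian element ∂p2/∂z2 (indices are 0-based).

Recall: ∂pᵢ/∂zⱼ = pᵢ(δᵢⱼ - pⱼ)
∂p2/∂z2 = 0.249

p = softmax(z) = [0.06338, 0.4683, 0.4683]
p2 = 0.4683

∂p2/∂z2 = p2(1 - p2) = 0.4683 × (1 - 0.4683) = 0.249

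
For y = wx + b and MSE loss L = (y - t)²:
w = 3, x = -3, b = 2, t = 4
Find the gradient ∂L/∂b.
∂L/∂b = -22

y = wx + b = (3)(-3) + 2 = -7
∂L/∂y = 2(y - t) = 2(-7 - 4) = -22
∂y/∂b = 1
∂L/∂b = ∂L/∂y · ∂y/∂b = -22 × 1 = -22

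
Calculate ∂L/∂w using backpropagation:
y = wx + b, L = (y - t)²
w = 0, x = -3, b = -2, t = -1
∂L/∂w = 6

y = wx + b = (0)(-3) + -2 = -2
∂L/∂y = 2(y - t) = 2(-2 - -1) = -2
∂y/∂w = x = -3
∂L/∂w = ∂L/∂y · ∂y/∂w = -2 × -3 = 6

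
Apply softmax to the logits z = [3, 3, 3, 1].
p = [0.3189, 0.3189, 0.3189, 0.0432]

exp(z) = [20.09, 20.09, 20.09, 2.718]
Sum = 62.97
p = [0.3189, 0.3189, 0.3189, 0.0432]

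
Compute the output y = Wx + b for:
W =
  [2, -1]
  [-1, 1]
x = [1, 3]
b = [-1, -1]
y = [-2, 1]

Wx = [2×1 + -1×3, -1×1 + 1×3]
   = [-1, 2]
y = Wx + b = [-1 + -1, 2 + -1] = [-2, 1]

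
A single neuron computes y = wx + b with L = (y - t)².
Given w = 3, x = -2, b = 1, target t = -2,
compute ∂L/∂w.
∂L/∂w = 12

y = wx + b = (3)(-2) + 1 = -5
∂L/∂y = 2(y - t) = 2(-5 - -2) = -6
∂y/∂w = x = -2
∂L/∂w = ∂L/∂y · ∂y/∂w = -6 × -2 = 12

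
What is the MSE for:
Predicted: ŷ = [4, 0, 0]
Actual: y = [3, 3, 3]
MSE = 6.333

MSE = (1/3)((4-3)² + (0-3)² + (0-3)²) = (1/3)(1 + 9 + 9) = 6.333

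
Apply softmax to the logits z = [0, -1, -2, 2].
p = [0.1125, 0.0414, 0.0152, 0.831]

exp(z) = [1, 0.3679, 0.1353, 7.389]
Sum = 8.892
p = [0.1125, 0.0414, 0.0152, 0.831]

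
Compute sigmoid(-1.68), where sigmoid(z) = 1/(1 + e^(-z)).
0.1571

sigmoid(-1.68) = 1/(1 + e^(1.68)) = 1/(1 + 5.366) = 0.1571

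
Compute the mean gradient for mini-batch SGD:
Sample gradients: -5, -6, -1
Average gradient = -4

Average = (1/3)(-5 + -6 + -1) = -12/3 = -4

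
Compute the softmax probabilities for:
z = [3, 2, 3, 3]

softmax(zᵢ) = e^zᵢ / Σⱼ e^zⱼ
p = [0.2969, 0.1092, 0.2969, 0.2969]

exp(z) = [20.09, 7.389, 20.09, 20.09]
Sum = 67.65
p = [0.2969, 0.1092, 0.2969, 0.2969]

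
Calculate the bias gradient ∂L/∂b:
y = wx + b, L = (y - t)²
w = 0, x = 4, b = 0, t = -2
∂L/∂b = 4

y = wx + b = (0)(4) + 0 = 0
∂L/∂y = 2(y - t) = 2(0 - -2) = 4
∂y/∂b = 1
∂L/∂b = ∂L/∂y · ∂y/∂b = 4 × 1 = 4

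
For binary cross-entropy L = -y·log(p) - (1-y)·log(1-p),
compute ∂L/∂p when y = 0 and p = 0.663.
∂L/∂p = 2.967

∂L/∂p = -y/p + (1-y)/(1-p) = 0 + 1/0.337 = 2.967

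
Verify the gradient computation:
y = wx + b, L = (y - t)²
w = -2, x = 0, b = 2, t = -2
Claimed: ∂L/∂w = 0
Correct

y = (-2)(0) + 2 = 2
∂L/∂y = 2(y - t) = 2(2 - -2) = 8
∂y/∂w = x = 0
∂L/∂w = 8 × 0 = 0

Claimed value: 0
Correct: The correct gradient is 0.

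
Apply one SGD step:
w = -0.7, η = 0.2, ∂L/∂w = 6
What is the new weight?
w_new = -1.9

w_new = w - η·∂L/∂w = -0.7 - 0.2×(6) = -0.7 - (1.2) = -1.9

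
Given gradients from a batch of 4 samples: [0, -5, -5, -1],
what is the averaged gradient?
Average gradient = -2.75

Average = (1/4)(0 + -5 + -5 + -1) = -11/4 = -2.75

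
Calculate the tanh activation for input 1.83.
0.9498

tanh(1.83) = (e^(1.83) - e^(-1.83))/(e^(1.83) + e^(-1.83)) = 0.9498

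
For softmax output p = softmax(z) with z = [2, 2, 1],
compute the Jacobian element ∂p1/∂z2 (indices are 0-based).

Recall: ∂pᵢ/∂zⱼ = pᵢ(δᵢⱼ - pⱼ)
∂p1/∂z2 = -0.06561

p = softmax(z) = [0.4223, 0.4223, 0.1554]
p1 = 0.4223, p2 = 0.1554

∂p1/∂z2 = -p1 × p2 = -0.4223 × 0.1554 = -0.06561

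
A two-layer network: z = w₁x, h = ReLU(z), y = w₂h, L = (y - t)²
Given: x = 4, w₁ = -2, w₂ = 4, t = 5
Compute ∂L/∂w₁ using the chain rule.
∂L/∂w₁ = 0

Forward pass:
z = w₁x = -2×4 = -8
h = ReLU(-8) = 0
y = w₂h = 4×0 = 0

Backward pass:
∂L/∂y = 2(y - t) = 2(0 - 5) = -10
∂y/∂h = w₂ = 4
∂h/∂z = 0 (ReLU derivative)
∂z/∂w₁ = x = 4

∂L/∂w₁ = -10 × 4 × 0 × 4 = 0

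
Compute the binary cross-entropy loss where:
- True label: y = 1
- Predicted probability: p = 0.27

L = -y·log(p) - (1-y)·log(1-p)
L = 1.309

L = -1·log(0.27) - 0·log(0.73) = -log(0.27) = 1.309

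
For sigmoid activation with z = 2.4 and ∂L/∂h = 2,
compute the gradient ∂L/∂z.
∂L/∂z = 0.1525

σ(2.4) = 0.9168
σ'(2.4) = σ(2.4)(1 - σ(2.4)) = 0.9168 × 0.08317 = 0.07625
∂L/∂z = ∂L/∂h · σ'(z) = 2 × 0.07625 = 0.1525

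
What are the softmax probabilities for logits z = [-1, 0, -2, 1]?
p = [0.0871, 0.2369, 0.0321, 0.6439]

exp(z) = [0.3679, 1, 0.1353, 2.718]
Sum = 4.221
p = [0.0871, 0.2369, 0.0321, 0.6439]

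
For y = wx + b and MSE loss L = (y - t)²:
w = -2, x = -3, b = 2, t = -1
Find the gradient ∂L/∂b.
∂L/∂b = 18

y = wx + b = (-2)(-3) + 2 = 8
∂L/∂y = 2(y - t) = 2(8 - -1) = 18
∂y/∂b = 1
∂L/∂b = ∂L/∂y · ∂y/∂b = 18 × 1 = 18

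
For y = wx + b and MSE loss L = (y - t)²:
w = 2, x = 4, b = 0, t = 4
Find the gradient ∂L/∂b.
∂L/∂b = 8

y = wx + b = (2)(4) + 0 = 8
∂L/∂y = 2(y - t) = 2(8 - 4) = 8
∂y/∂b = 1
∂L/∂b = ∂L/∂y · ∂y/∂b = 8 × 1 = 8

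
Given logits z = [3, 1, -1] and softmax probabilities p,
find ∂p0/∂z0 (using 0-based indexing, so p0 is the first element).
∂p0/∂z0 = 0.1154

p = softmax(z) = [0.8668, 0.1173, 0.01588]
p0 = 0.8668

∂p0/∂z0 = p0(1 - p0) = 0.8668 × (1 - 0.8668) = 0.1154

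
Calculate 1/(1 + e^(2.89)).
0.05265

sigmoid(-2.89) = 1/(1 + e^(2.89)) = 1/(1 + 17.99) = 0.05265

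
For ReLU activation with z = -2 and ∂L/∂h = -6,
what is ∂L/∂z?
∂L/∂z = 0

h = ReLU(-2) = 0
Since z < 0: ∂h/∂z = 0
∂L/∂z = ∂L/∂h · ∂h/∂z = -6 × 0 = 0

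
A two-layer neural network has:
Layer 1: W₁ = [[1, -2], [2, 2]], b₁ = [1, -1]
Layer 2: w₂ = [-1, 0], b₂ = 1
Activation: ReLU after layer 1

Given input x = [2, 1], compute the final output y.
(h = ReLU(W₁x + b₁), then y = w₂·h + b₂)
y = 0

Layer 1 pre-activation: z₁ = [1, 5]
After ReLU: h = [1, 5]
Layer 2 output: y = -1×1 + 0×5 + 1 = 0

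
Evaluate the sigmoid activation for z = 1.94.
0.8744

sigmoid(1.94) = 1/(1 + e^(-1.94)) = 1/(1 + 0.1437) = 0.8744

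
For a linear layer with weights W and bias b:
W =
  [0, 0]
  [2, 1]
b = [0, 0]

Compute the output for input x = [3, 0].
y = [0, 6]

Wx = [0×3 + 0×0, 2×3 + 1×0]
   = [0, 6]
y = Wx + b = [0 + 0, 6 + 0] = [0, 6]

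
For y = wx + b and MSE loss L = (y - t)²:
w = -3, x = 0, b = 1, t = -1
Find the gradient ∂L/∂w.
∂L/∂w = 0

y = wx + b = (-3)(0) + 1 = 1
∂L/∂y = 2(y - t) = 2(1 - -1) = 4
∂y/∂w = x = 0
∂L/∂w = ∂L/∂y · ∂y/∂w = 4 × 0 = 0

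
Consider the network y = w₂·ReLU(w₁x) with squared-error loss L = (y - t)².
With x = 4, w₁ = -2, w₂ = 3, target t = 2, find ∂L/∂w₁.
∂L/∂w₁ = 0

Forward pass:
z = w₁x = -2×4 = -8
h = ReLU(-8) = 0
y = w₂h = 3×0 = 0

Backward pass:
∂L/∂y = 2(y - t) = 2(0 - 2) = -4
∂y/∂h = w₂ = 3
∂h/∂z = 0 (ReLU derivative)
∂z/∂w₁ = x = 4

∂L/∂w₁ = -4 × 3 × 0 × 4 = 0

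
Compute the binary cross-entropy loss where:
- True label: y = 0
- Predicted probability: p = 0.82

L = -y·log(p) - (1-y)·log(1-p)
L = 1.715

L = -0·log(0.82) - 1·log(0.18) = -log(0.18) = 1.715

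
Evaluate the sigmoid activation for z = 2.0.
0.8808

sigmoid(2.0) = 1/(1 + e^(-2.0)) = 1/(1 + 0.1353) = 0.8808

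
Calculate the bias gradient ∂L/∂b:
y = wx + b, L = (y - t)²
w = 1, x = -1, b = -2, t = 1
∂L/∂b = -8

y = wx + b = (1)(-1) + -2 = -3
∂L/∂y = 2(y - t) = 2(-3 - 1) = -8
∂y/∂b = 1
∂L/∂b = ∂L/∂y · ∂y/∂b = -8 × 1 = -8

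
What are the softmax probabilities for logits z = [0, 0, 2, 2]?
p = [0.0596, 0.0596, 0.4404, 0.4404]

exp(z) = [1, 1, 7.389, 7.389]
Sum = 16.78
p = [0.0596, 0.0596, 0.4404, 0.4404]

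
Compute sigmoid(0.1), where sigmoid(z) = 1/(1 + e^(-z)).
0.525

sigmoid(0.1) = 1/(1 + e^(-0.1)) = 1/(1 + 0.9048) = 0.525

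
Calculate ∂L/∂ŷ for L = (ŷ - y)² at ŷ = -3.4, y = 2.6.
∂L/∂ŷ = -12.0

∂L/∂ŷ = 2(ŷ - y) = 2(-3.4 - 2.6) = 2(-6.0) = -12.0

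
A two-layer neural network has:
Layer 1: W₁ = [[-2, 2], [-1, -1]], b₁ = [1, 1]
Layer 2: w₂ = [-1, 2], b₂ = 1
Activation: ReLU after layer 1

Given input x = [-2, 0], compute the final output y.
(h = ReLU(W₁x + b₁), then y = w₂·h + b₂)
y = 2

Layer 1 pre-activation: z₁ = [5, 3]
After ReLU: h = [5, 3]
Layer 2 output: y = -1×5 + 2×3 + 1 = 2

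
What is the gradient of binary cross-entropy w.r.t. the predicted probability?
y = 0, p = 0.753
∂L/∂p = 4.049

∂L/∂p = -y/p + (1-y)/(1-p) = 0 + 1/0.247 = 4.049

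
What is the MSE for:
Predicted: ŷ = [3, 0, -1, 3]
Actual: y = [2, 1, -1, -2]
MSE = 6.75

MSE = (1/4)((3-2)² + (0-1)² + (-1--1)² + (3--2)²) = (1/4)(1 + 1 + 0 + 25) = 6.75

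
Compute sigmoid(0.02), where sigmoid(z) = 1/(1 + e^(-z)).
0.505

sigmoid(0.02) = 1/(1 + e^(-0.02)) = 1/(1 + 0.9802) = 0.505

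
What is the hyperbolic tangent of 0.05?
0.04996

tanh(0.05) = (e^(0.05) - e^(-0.05))/(e^(0.05) + e^(-0.05)) = 0.04996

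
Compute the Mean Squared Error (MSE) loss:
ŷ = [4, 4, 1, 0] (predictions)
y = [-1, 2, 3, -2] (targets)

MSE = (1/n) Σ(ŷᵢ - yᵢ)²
MSE = 9.25

MSE = (1/4)((4--1)² + (4-2)² + (1-3)² + (0--2)²) = (1/4)(25 + 4 + 4 + 4) = 9.25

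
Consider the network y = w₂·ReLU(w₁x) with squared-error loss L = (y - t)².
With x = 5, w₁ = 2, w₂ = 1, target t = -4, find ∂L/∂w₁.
∂L/∂w₁ = 140

Forward pass:
z = w₁x = 2×5 = 10
h = ReLU(10) = 10
y = w₂h = 1×10 = 10

Backward pass:
∂L/∂y = 2(y - t) = 2(10 - -4) = 28
∂y/∂h = w₂ = 1
∂h/∂z = 1 (ReLU derivative)
∂z/∂w₁ = x = 5

∂L/∂w₁ = 28 × 1 × 1 × 5 = 140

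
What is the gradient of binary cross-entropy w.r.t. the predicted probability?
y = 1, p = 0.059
∂L/∂p = -16.95

∂L/∂p = -y/p + (1-y)/(1-p) = -1/0.059 + 0 = -16.95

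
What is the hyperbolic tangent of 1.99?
0.9633

tanh(1.99) = (e^(1.99) - e^(-1.99))/(e^(1.99) + e^(-1.99)) = 0.9633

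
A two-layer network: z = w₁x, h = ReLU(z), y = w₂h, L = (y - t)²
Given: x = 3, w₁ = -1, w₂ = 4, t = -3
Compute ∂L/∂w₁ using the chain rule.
∂L/∂w₁ = 0

Forward pass:
z = w₁x = -1×3 = -3
h = ReLU(-3) = 0
y = w₂h = 4×0 = 0

Backward pass:
∂L/∂y = 2(y - t) = 2(0 - -3) = 6
∂y/∂h = w₂ = 4
∂h/∂z = 0 (ReLU derivative)
∂z/∂w₁ = x = 3

∂L/∂w₁ = 6 × 4 × 0 × 3 = 0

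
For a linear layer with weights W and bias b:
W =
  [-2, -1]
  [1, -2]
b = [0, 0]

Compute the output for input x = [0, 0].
y = [0, 0]

Wx = [-2×0 + -1×0, 1×0 + -2×0]
   = [0, 0]
y = Wx + b = [0 + 0, 0 + 0] = [0, 0]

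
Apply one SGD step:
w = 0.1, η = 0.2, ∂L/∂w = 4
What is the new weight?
w_new = -0.7

w_new = w - η·∂L/∂w = 0.1 - 0.2×(4) = 0.1 - (0.8) = -0.7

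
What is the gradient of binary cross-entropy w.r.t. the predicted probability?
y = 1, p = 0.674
∂L/∂p = -1.484

∂L/∂p = -y/p + (1-y)/(1-p) = -1/0.674 + 0 = -1.484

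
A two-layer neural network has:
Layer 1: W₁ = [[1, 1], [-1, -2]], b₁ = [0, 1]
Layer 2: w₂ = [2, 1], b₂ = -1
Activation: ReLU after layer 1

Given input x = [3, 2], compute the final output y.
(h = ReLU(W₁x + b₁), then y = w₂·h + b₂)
y = 9

Layer 1 pre-activation: z₁ = [5, -6]
After ReLU: h = [5, 0]
Layer 2 output: y = 2×5 + 1×0 + -1 = 9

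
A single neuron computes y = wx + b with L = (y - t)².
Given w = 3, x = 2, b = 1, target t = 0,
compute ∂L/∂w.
∂L/∂w = 28

y = wx + b = (3)(2) + 1 = 7
∂L/∂y = 2(y - t) = 2(7 - 0) = 14
∂y/∂w = x = 2
∂L/∂w = ∂L/∂y · ∂y/∂w = 14 × 2 = 28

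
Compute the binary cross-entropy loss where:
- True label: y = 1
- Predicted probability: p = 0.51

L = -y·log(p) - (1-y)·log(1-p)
L = 0.6733

L = -1·log(0.51) - 0·log(0.49) = -log(0.51) = 0.6733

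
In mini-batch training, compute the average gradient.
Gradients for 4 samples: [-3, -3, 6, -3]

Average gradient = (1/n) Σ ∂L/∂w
Average gradient = -0.75

Average = (1/4)(-3 + -3 + 6 + -3) = -3/4 = -0.75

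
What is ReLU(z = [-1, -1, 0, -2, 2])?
h = [0, 0, 0, 0, 2]

ReLU applied element-wise: max(0,-1)=0, max(0,-1)=0, max(0,0)=0, max(0,-2)=0, max(0,2)=2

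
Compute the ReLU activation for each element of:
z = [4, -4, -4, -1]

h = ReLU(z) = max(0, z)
h = [4, 0, 0, 0]

ReLU applied element-wise: max(0,4)=4, max(0,-4)=0, max(0,-4)=0, max(0,-1)=0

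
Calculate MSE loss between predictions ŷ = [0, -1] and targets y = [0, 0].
MSE = 0.5

MSE = (1/2)((0-0)² + (-1-0)²) = (1/2)(0 + 1) = 0.5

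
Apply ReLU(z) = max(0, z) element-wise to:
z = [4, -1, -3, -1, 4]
h = [4, 0, 0, 0, 4]

ReLU applied element-wise: max(0,4)=4, max(0,-1)=0, max(0,-3)=0, max(0,-1)=0, max(0,4)=4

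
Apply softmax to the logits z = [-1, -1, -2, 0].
p = [0.1966, 0.1966, 0.0723, 0.5344]

exp(z) = [0.3679, 0.3679, 0.1353, 1]
Sum = 1.871
p = [0.1966, 0.1966, 0.0723, 0.5344]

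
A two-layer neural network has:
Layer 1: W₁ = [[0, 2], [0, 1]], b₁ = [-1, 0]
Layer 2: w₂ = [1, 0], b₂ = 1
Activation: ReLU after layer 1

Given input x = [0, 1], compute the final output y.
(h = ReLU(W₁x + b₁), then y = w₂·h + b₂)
y = 2

Layer 1 pre-activation: z₁ = [1, 1]
After ReLU: h = [1, 1]
Layer 2 output: y = 1×1 + 0×1 + 1 = 2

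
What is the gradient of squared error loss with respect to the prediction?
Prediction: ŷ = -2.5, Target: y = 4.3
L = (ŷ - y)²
∂L/∂ŷ = -13.6

∂L/∂ŷ = 2(ŷ - y) = 2(-2.5 - 4.3) = 2(-6.8) = -13.6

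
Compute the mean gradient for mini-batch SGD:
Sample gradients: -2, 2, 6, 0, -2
Average gradient = 0.8

Average = (1/5)(-2 + 2 + 6 + 0 + -2) = 4/5 = 0.8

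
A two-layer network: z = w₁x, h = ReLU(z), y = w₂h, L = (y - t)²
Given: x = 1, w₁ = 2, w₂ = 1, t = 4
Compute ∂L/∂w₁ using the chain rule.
∂L/∂w₁ = -4

Forward pass:
z = w₁x = 2×1 = 2
h = ReLU(2) = 2
y = w₂h = 1×2 = 2

Backward pass:
∂L/∂y = 2(y - t) = 2(2 - 4) = -4
∂y/∂h = w₂ = 1
∂h/∂z = 1 (ReLU derivative)
∂z/∂w₁ = x = 1

∂L/∂w₁ = -4 × 1 × 1 × 1 = -4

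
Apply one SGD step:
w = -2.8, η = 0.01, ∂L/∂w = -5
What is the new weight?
w_new = -2.75

w_new = w - η·∂L/∂w = -2.8 - 0.01×(-5) = -2.8 - (-0.05) = -2.75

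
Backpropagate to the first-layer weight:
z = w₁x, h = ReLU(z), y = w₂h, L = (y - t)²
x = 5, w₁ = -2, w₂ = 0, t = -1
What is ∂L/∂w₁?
∂L/∂w₁ = 0

Forward pass:
z = w₁x = -2×5 = -10
h = ReLU(-10) = 0
y = w₂h = 0×0 = 0

Backward pass:
∂L/∂y = 2(y - t) = 2(0 - -1) = 2
∂y/∂h = w₂ = 0
∂h/∂z = 0 (ReLU derivative)
∂z/∂w₁ = x = 5

∂L/∂w₁ = 2 × 0 × 0 × 5 = 0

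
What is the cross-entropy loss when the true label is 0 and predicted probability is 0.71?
L = 1.238

L = -0·log(0.71) - 1·log(0.29) = -log(0.29) = 1.238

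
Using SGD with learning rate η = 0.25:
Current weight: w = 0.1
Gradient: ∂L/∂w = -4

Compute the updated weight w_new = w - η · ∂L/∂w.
w_new = 1.1

w_new = w - η·∂L/∂w = 0.1 - 0.25×(-4) = 0.1 - (-1) = 1.1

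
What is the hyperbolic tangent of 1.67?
0.9316

tanh(1.67) = (e^(1.67) - e^(-1.67))/(e^(1.67) + e^(-1.67)) = 0.9316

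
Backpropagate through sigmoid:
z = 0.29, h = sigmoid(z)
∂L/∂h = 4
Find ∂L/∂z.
∂L/∂z = 0.9793

σ(0.29) = 0.572
σ'(0.29) = σ(0.29)(1 - σ(0.29)) = 0.572 × 0.428 = 0.2448
∂L/∂z = ∂L/∂h · σ'(z) = 4 × 0.2448 = 0.9793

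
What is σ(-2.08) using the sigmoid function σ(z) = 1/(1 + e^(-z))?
0.1111

sigmoid(-2.08) = 1/(1 + e^(2.08)) = 1/(1 + 8.004) = 0.1111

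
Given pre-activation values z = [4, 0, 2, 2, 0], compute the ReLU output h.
h = [4, 0, 2, 2, 0]

ReLU applied element-wise: max(0,4)=4, max(0,0)=0, max(0,2)=2, max(0,2)=2, max(0,0)=0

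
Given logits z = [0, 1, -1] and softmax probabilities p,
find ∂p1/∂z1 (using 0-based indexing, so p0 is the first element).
∂p1/∂z1 = 0.2227

p = softmax(z) = [0.2447, 0.6652, 0.09003]
p1 = 0.6652

∂p1/∂z1 = p1(1 - p1) = 0.6652 × (1 - 0.6652) = 0.2227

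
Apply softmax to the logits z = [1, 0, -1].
p = [0.6652, 0.2447, 0.09]

exp(z) = [2.718, 1, 0.3679]
Sum = 4.086
p = [0.6652, 0.2447, 0.09]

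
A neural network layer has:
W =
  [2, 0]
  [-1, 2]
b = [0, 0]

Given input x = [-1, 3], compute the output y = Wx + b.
y = [-2, 7]

Wx = [2×-1 + 0×3, -1×-1 + 2×3]
   = [-2, 7]
y = Wx + b = [-2 + 0, 7 + 0] = [-2, 7]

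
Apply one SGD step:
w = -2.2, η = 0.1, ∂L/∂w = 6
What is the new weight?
w_new = -2.8

w_new = w - η·∂L/∂w = -2.2 - 0.1×(6) = -2.2 - (0.6) = -2.8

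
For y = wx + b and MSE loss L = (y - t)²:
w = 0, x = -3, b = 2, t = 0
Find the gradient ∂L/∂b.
∂L/∂b = 4

y = wx + b = (0)(-3) + 2 = 2
∂L/∂y = 2(y - t) = 2(2 - 0) = 4
∂y/∂b = 1
∂L/∂b = ∂L/∂y · ∂y/∂b = 4 × 1 = 4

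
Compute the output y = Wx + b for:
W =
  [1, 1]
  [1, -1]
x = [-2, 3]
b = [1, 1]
y = [2, -4]

Wx = [1×-2 + 1×3, 1×-2 + -1×3]
   = [1, -5]
y = Wx + b = [1 + 1, -5 + 1] = [2, -4]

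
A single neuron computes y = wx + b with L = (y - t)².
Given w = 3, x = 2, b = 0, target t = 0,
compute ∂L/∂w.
∂L/∂w = 24

y = wx + b = (3)(2) + 0 = 6
∂L/∂y = 2(y - t) = 2(6 - 0) = 12
∂y/∂w = x = 2
∂L/∂w = ∂L/∂y · ∂y/∂w = 12 × 2 = 24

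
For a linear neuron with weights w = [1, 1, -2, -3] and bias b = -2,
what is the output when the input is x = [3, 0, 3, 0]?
y = -5

y = (1)(3) + (1)(0) + (-2)(3) + (-3)(0) + -2 = -5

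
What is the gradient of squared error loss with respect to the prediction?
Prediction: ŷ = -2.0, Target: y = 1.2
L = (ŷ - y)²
∂L/∂ŷ = -6.4

∂L/∂ŷ = 2(ŷ - y) = 2(-2.0 - 1.2) = 2(-3.2) = -6.4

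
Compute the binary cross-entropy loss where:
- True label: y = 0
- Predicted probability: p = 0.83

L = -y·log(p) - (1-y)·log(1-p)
L = 1.772

L = -0·log(0.83) - 1·log(0.17) = -log(0.17) = 1.772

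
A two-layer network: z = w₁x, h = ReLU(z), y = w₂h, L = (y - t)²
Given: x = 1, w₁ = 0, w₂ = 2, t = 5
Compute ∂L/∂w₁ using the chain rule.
∂L/∂w₁ = 0

Forward pass:
z = w₁x = 0×1 = 0
h = ReLU(0) = 0
y = w₂h = 2×0 = 0

Backward pass:
∂L/∂y = 2(y - t) = 2(0 - 5) = -10
∂y/∂h = w₂ = 2
∂h/∂z = 0 (ReLU derivative)
∂z/∂w₁ = x = 1

∂L/∂w₁ = -10 × 2 × 0 × 1 = 0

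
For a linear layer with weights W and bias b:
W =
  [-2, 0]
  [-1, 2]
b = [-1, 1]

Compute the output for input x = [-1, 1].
y = [1, 4]

Wx = [-2×-1 + 0×1, -1×-1 + 2×1]
   = [2, 3]
y = Wx + b = [2 + -1, 3 + 1] = [1, 4]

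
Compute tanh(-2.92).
-0.9942

tanh(-2.92) = (e^(-2.92) - e^(2.92))/(e^(-2.92) + e^(2.92)) = -0.9942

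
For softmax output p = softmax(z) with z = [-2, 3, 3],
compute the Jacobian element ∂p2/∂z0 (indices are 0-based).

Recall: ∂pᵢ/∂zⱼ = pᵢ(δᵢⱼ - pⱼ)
∂p2/∂z0 = -0.001673

p = softmax(z) = [0.003358, 0.4983, 0.4983]
p2 = 0.4983, p0 = 0.003358

∂p2/∂z0 = -p2 × p0 = -0.4983 × 0.003358 = -0.001673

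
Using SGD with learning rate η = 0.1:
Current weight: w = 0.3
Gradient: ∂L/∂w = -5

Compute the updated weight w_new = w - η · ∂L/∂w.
w_new = 0.8

w_new = w - η·∂L/∂w = 0.3 - 0.1×(-5) = 0.3 - (-0.5) = 0.8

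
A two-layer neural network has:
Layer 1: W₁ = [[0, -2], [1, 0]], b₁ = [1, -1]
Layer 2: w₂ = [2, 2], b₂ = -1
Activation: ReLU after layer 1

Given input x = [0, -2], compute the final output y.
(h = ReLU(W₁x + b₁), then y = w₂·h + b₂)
y = 9

Layer 1 pre-activation: z₁ = [5, -1]
After ReLU: h = [5, 0]
Layer 2 output: y = 2×5 + 2×0 + -1 = 9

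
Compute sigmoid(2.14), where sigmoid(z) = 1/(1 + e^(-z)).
0.8947

sigmoid(2.14) = 1/(1 + e^(-2.14)) = 1/(1 + 0.1177) = 0.8947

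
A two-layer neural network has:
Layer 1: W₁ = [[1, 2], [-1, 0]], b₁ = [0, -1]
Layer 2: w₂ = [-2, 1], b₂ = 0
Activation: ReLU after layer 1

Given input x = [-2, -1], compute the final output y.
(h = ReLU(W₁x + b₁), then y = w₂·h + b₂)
y = 1

Layer 1 pre-activation: z₁ = [-4, 1]
After ReLU: h = [0, 1]
Layer 2 output: y = -2×0 + 1×1 + 0 = 1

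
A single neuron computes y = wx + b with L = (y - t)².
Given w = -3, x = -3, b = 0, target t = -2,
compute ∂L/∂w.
∂L/∂w = -66

y = wx + b = (-3)(-3) + 0 = 9
∂L/∂y = 2(y - t) = 2(9 - -2) = 22
∂y/∂w = x = -3
∂L/∂w = ∂L/∂y · ∂y/∂w = 22 × -3 = -66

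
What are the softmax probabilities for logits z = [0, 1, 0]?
p = [0.2119, 0.5761, 0.2119]

exp(z) = [1, 2.718, 1]
Sum = 4.718
p = [0.2119, 0.5761, 0.2119]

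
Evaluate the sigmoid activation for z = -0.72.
0.3274

sigmoid(-0.72) = 1/(1 + e^(0.72)) = 1/(1 + 2.054) = 0.3274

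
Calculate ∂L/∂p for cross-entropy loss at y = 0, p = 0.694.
∂L/∂p = 3.268

∂L/∂p = -y/p + (1-y)/(1-p) = 0 + 1/0.306 = 3.268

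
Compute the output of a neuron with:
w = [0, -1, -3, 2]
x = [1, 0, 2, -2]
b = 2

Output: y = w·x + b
y = -8

y = (0)(1) + (-1)(0) + (-3)(2) + (2)(-2) + 2 = -8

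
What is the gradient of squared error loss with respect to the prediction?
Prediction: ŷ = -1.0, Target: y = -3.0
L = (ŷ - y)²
∂L/∂ŷ = 4.0

∂L/∂ŷ = 2(ŷ - y) = 2(-1.0 - -3.0) = 2(2.0) = 4.0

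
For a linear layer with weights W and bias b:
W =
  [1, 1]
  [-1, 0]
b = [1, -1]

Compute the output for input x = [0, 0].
y = [1, -1]

Wx = [1×0 + 1×0, -1×0 + 0×0]
   = [0, 0]
y = Wx + b = [0 + 1, 0 + -1] = [1, -1]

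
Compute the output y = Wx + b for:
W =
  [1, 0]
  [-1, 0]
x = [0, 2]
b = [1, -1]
y = [1, -1]

Wx = [1×0 + 0×2, -1×0 + 0×2]
   = [0, 0]
y = Wx + b = [0 + 1, 0 + -1] = [1, -1]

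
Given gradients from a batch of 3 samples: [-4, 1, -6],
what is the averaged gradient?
Average gradient = -3

Average = (1/3)(-4 + 1 + -6) = -9/3 = -3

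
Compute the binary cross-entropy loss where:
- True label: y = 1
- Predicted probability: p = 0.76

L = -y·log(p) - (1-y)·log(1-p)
L = 0.2744

L = -1·log(0.76) - 0·log(0.24) = -log(0.76) = 0.2744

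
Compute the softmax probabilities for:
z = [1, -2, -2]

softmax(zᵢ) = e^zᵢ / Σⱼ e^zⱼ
p = [0.9094, 0.0453, 0.0453]

exp(z) = [2.718, 0.1353, 0.1353]
Sum = 2.989
p = [0.9094, 0.0453, 0.0453]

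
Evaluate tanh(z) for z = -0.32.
-0.3095

tanh(-0.32) = (e^(-0.32) - e^(0.32))/(e^(-0.32) + e^(0.32)) = -0.3095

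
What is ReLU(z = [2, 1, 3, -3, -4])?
h = [2, 1, 3, 0, 0]

ReLU applied element-wise: max(0,2)=2, max(0,1)=1, max(0,3)=3, max(0,-3)=0, max(0,-4)=0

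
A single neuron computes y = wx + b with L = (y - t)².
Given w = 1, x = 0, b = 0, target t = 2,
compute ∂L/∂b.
∂L/∂b = -4

y = wx + b = (1)(0) + 0 = 0
∂L/∂y = 2(y - t) = 2(0 - 2) = -4
∂y/∂b = 1
∂L/∂b = ∂L/∂y · ∂y/∂b = -4 × 1 = -4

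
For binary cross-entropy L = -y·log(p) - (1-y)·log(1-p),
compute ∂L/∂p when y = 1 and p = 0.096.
∂L/∂p = -10.42

∂L/∂p = -y/p + (1-y)/(1-p) = -1/0.096 + 0 = -10.42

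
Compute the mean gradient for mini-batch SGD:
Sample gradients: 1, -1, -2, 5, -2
Average gradient = 0.2

Average = (1/5)(1 + -1 + -2 + 5 + -2) = 1/5 = 0.2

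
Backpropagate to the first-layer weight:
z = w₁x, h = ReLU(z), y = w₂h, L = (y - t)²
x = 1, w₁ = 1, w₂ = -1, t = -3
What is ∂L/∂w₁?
∂L/∂w₁ = -4

Forward pass:
z = w₁x = 1×1 = 1
h = ReLU(1) = 1
y = w₂h = -1×1 = -1

Backward pass:
∂L/∂y = 2(y - t) = 2(-1 - -3) = 4
∂y/∂h = w₂ = -1
∂h/∂z = 1 (ReLU derivative)
∂z/∂w₁ = x = 1

∂L/∂w₁ = 4 × -1 × 1 × 1 = -4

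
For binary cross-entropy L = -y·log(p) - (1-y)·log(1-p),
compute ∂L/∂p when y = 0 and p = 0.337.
∂L/∂p = 1.508

∂L/∂p = -y/p + (1-y)/(1-p) = 0 + 1/0.663 = 1.508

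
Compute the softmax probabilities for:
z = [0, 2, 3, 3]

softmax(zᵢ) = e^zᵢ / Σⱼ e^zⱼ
p = [0.0206, 0.1522, 0.4136, 0.4136]

exp(z) = [1, 7.389, 20.09, 20.09]
Sum = 48.56
p = [0.0206, 0.1522, 0.4136, 0.4136]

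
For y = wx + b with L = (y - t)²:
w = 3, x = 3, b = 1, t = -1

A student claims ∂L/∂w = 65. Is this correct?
Incorrect

y = (3)(3) + 1 = 10
∂L/∂y = 2(y - t) = 2(10 - -1) = 22
∂y/∂w = x = 3
∂L/∂w = 22 × 3 = 66

Claimed value: 65
Incorrect: The correct gradient is 66.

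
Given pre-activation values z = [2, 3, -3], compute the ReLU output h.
h = [2, 3, 0]

ReLU applied element-wise: max(0,2)=2, max(0,3)=3, max(0,-3)=0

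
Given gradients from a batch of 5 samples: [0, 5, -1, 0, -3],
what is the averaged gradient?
Average gradient = 0.2

Average = (1/5)(0 + 5 + -1 + 0 + -3) = 1/5 = 0.2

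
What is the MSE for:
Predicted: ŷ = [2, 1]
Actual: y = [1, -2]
MSE = 5

MSE = (1/2)((2-1)² + (1--2)²) = (1/2)(1 + 9) = 5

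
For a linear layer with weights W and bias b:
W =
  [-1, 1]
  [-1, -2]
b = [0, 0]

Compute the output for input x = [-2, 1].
y = [3, 0]

Wx = [-1×-2 + 1×1, -1×-2 + -2×1]
   = [3, 0]
y = Wx + b = [3 + 0, 0 + 0] = [3, 0]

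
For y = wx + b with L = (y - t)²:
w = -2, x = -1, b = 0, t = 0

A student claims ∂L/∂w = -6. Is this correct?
Incorrect

y = (-2)(-1) + 0 = 2
∂L/∂y = 2(y - t) = 2(2 - 0) = 4
∂y/∂w = x = -1
∂L/∂w = 4 × -1 = -4

Claimed value: -6
Incorrect: The correct gradient is -4.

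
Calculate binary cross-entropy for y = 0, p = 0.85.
L = 1.897

L = -0·log(0.85) - 1·log(0.15) = -log(0.15) = 1.897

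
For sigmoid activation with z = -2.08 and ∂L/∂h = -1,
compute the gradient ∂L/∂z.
∂L/∂z = -0.09872

σ(-2.08) = 0.1111
σ'(-2.08) = σ(-2.08)(1 - σ(-2.08)) = 0.1111 × 0.8889 = 0.09872
∂L/∂z = ∂L/∂h · σ'(z) = -1 × 0.09872 = -0.09872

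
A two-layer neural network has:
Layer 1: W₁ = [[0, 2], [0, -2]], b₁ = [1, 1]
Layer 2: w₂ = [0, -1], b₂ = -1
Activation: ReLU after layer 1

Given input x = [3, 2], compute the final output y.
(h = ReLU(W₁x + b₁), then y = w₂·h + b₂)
y = -1

Layer 1 pre-activation: z₁ = [5, -3]
After ReLU: h = [5, 0]
Layer 2 output: y = 0×5 + -1×0 + -1 = -1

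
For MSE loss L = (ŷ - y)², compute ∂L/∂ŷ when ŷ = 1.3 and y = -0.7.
∂L/∂ŷ = 4.0

∂L/∂ŷ = 2(ŷ - y) = 2(1.3 - -0.7) = 2(2.0) = 4.0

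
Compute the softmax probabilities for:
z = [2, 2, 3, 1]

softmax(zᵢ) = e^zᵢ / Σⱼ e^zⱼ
p = [0.1966, 0.1966, 0.5344, 0.0723]

exp(z) = [7.389, 7.389, 20.09, 2.718]
Sum = 37.58
p = [0.1966, 0.1966, 0.5344, 0.0723]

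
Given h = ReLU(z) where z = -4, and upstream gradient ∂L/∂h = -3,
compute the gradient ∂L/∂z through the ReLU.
∂L/∂z = 0

h = ReLU(-4) = 0
Since z < 0: ∂h/∂z = 0
∂L/∂z = ∂L/∂h · ∂h/∂z = -3 × 0 = 0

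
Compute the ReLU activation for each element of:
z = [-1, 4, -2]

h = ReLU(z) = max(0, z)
h = [0, 4, 0]

ReLU applied element-wise: max(0,-1)=0, max(0,4)=4, max(0,-2)=0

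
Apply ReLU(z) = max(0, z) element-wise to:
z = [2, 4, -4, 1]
h = [2, 4, 0, 1]

ReLU applied element-wise: max(0,2)=2, max(0,4)=4, max(0,-4)=0, max(0,1)=1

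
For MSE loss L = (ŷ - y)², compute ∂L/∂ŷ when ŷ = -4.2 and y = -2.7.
∂L/∂ŷ = -3.0

∂L/∂ŷ = 2(ŷ - y) = 2(-4.2 - -2.7) = 2(-1.5) = -3.0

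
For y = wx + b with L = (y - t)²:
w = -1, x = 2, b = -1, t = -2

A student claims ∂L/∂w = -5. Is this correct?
Incorrect

y = (-1)(2) + -1 = -3
∂L/∂y = 2(y - t) = 2(-3 - -2) = -2
∂y/∂w = x = 2
∂L/∂w = -2 × 2 = -4

Claimed value: -5
Incorrect: The correct gradient is -4.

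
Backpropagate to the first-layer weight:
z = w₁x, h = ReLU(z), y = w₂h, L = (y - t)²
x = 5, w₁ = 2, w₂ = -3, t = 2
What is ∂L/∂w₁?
∂L/∂w₁ = 960

Forward pass:
z = w₁x = 2×5 = 10
h = ReLU(10) = 10
y = w₂h = -3×10 = -30

Backward pass:
∂L/∂y = 2(y - t) = 2(-30 - 2) = -64
∂y/∂h = w₂ = -3
∂h/∂z = 1 (ReLU derivative)
∂z/∂w₁ = x = 5

∂L/∂w₁ = -64 × -3 × 1 × 5 = 960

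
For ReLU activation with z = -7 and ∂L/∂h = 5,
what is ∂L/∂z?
∂L/∂z = 0

h = ReLU(-7) = 0
Since z < 0: ∂h/∂z = 0
∂L/∂z = ∂L/∂h · ∂h/∂z = 5 × 0 = 0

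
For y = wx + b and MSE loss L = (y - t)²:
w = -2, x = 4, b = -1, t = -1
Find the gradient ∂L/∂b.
∂L/∂b = -16

y = wx + b = (-2)(4) + -1 = -9
∂L/∂y = 2(y - t) = 2(-9 - -1) = -16
∂y/∂b = 1
∂L/∂b = ∂L/∂y · ∂y/∂b = -16 × 1 = -16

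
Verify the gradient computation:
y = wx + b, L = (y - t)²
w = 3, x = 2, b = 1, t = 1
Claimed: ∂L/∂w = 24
Correct

y = (3)(2) + 1 = 7
∂L/∂y = 2(y - t) = 2(7 - 1) = 12
∂y/∂w = x = 2
∂L/∂w = 12 × 2 = 24

Claimed value: 24
Correct: The correct gradient is 24.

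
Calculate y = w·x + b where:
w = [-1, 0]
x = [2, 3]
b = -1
y = -3

y = (-1)(2) + (0)(3) + -1 = -3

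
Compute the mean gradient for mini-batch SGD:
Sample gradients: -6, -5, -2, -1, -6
Average gradient = -4

Average = (1/5)(-6 + -5 + -2 + -1 + -6) = -20/5 = -4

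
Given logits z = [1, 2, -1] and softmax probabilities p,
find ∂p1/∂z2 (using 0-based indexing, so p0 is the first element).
∂p1/∂z2 = -0.02477

p = softmax(z) = [0.2595, 0.7054, 0.03512]
p1 = 0.7054, p2 = 0.03512

∂p1/∂z2 = -p1 × p2 = -0.7054 × 0.03512 = -0.02477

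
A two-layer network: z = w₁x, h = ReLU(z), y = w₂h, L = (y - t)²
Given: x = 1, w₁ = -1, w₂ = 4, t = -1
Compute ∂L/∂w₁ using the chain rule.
∂L/∂w₁ = 0

Forward pass:
z = w₁x = -1×1 = -1
h = ReLU(-1) = 0
y = w₂h = 4×0 = 0

Backward pass:
∂L/∂y = 2(y - t) = 2(0 - -1) = 2
∂y/∂h = w₂ = 4
∂h/∂z = 0 (ReLU derivative)
∂z/∂w₁ = x = 1

∂L/∂w₁ = 2 × 4 × 0 × 1 = 0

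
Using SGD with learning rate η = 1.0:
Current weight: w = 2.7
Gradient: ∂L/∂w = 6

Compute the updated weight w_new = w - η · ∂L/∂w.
w_new = -3.3

w_new = w - η·∂L/∂w = 2.7 - 1.0×(6) = 2.7 - (6) = -3.3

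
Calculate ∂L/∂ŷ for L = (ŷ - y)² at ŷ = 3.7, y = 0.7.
∂L/∂ŷ = 6.0

∂L/∂ŷ = 2(ŷ - y) = 2(3.7 - 0.7) = 2(3.0) = 6.0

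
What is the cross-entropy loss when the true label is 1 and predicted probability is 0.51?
L = 0.6733

L = -1·log(0.51) - 0·log(0.49) = -log(0.51) = 0.6733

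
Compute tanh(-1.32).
-0.8668

tanh(-1.32) = (e^(-1.32) - e^(1.32))/(e^(-1.32) + e^(1.32)) = -0.8668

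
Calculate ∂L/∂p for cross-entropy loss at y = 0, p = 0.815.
∂L/∂p = 5.405

∂L/∂p = -y/p + (1-y)/(1-p) = 0 + 1/0.185 = 5.405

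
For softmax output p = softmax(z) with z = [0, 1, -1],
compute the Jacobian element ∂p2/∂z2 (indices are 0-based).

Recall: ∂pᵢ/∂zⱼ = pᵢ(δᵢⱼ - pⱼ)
∂p2/∂z2 = 0.08193

p = softmax(z) = [0.2447, 0.6652, 0.09003]
p2 = 0.09003

∂p2/∂z2 = p2(1 - p2) = 0.09003 × (1 - 0.09003) = 0.08193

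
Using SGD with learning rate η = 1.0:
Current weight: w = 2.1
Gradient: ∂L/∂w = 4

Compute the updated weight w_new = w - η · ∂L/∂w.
w_new = -1.9

w_new = w - η·∂L/∂w = 2.1 - 1.0×(4) = 2.1 - (4) = -1.9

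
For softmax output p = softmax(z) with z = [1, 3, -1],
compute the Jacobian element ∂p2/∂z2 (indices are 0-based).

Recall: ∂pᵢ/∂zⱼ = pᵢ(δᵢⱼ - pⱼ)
∂p2/∂z2 = 0.01562

p = softmax(z) = [0.1173, 0.8668, 0.01588]
p2 = 0.01588

∂p2/∂z2 = p2(1 - p2) = 0.01588 × (1 - 0.01588) = 0.01562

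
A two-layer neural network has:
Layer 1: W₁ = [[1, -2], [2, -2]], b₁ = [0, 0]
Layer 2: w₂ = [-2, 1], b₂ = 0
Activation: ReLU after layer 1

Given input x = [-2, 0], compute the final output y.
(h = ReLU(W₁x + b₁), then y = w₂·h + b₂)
y = 0

Layer 1 pre-activation: z₁ = [-2, -4]
After ReLU: h = [0, 0]
Layer 2 output: y = -2×0 + 1×0 + 0 = 0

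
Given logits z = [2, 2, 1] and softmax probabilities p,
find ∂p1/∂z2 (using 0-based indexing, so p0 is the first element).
∂p1/∂z2 = -0.06561

p = softmax(z) = [0.4223, 0.4223, 0.1554]
p1 = 0.4223, p2 = 0.1554

∂p1/∂z2 = -p1 × p2 = -0.4223 × 0.1554 = -0.06561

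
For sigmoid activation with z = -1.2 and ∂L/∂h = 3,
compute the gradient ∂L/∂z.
∂L/∂z = 0.5337

σ(-1.2) = 0.2315
σ'(-1.2) = σ(-1.2)(1 - σ(-1.2)) = 0.2315 × 0.7685 = 0.1779
∂L/∂z = ∂L/∂h · σ'(z) = 3 × 0.1779 = 0.5337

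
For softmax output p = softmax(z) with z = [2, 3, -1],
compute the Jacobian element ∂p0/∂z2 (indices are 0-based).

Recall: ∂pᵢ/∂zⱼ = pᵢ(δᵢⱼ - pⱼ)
∂p0/∂z2 = -0.003507

p = softmax(z) = [0.2654, 0.7214, 0.01321]
p0 = 0.2654, p2 = 0.01321

∂p0/∂z2 = -p0 × p2 = -0.2654 × 0.01321 = -0.003507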